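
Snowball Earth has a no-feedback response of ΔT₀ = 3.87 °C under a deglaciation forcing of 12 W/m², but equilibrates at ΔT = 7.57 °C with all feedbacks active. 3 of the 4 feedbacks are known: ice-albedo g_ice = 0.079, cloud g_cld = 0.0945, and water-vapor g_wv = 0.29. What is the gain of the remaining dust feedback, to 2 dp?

Amplification A = ΔT/ΔT₀ = 7.57/3.87 = 1.956.
Total gain g = 1 − 1/A = 1 − 1/1.956 = 0.4888.
Known gains sum to 0.079 + 0.0945 + 0.29 = 0.4635.
g_dust = 0.4888 − 0.4635 = 0.03.

0.03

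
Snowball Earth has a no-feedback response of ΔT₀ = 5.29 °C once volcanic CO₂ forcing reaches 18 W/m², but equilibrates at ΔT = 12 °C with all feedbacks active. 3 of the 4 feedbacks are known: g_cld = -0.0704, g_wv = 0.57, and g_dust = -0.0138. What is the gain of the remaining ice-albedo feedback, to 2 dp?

Amplification A = ΔT/ΔT₀ = 12/5.29 = 2.268.
Total gain g = 1 − 1/A = 1 − 1/2.268 = 0.5591.
Known gains sum to -0.0704 + 0.57 − 0.0138 = 0.4858.
g_ice = 0.5591 − 0.4858 = 0.07.

0.07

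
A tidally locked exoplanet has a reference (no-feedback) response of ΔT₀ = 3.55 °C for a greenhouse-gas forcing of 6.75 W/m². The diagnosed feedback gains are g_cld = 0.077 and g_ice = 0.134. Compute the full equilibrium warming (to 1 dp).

4.5 °C

Total gain g = 0.077 + 0.134 = 0.211.
Amplification A = 1/(1 − 0.211) = 1.267.
ΔT = 3.55 × 1.267 = 4.5 °C.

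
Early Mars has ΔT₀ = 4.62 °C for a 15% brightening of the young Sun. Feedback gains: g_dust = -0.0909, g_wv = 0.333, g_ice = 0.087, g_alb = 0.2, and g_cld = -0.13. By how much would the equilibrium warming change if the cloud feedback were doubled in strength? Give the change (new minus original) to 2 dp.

Original: g = 0.3991, ΔT = 4.62/(1−0.3991) = 7.6885 °C.
With doubled cloud: g' = 0.2691, ΔT' = 4.62/(1−0.2691) = 6.3210 °C.
Change = 6.3210 − 7.6885 = -1.37 °C.

-1.37 °C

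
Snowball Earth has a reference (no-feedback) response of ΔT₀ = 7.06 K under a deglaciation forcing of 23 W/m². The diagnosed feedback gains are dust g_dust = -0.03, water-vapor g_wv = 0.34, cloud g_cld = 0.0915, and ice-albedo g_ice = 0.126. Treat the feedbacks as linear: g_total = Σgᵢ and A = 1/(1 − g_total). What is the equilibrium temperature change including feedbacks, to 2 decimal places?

Total gain g = -0.03 + 0.34 + 0.0915 + 0.126 = 0.5275.
Amplification A = 1/(1 − 0.5275) = 2.116.
ΔT = 7.06 × 2.116 = 14.94 K.

14.94 K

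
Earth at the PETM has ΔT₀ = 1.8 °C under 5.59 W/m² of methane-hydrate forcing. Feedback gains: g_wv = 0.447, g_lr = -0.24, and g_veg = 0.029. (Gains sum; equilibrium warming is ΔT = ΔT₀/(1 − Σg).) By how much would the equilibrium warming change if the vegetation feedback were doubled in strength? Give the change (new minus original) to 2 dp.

Original: g = 0.236, ΔT = 1.8/(1−0.236) = 2.3560 °C.
With doubled vegetation: g' = 0.265, ΔT' = 1.8/(1−0.265) = 2.4490 °C.
Change = 2.4490 − 2.3560 = 0.09 °C.

0.09 °C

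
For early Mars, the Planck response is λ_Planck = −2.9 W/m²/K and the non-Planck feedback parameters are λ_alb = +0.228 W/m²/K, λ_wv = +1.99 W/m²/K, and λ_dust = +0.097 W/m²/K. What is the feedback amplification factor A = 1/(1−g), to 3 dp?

4.957

Convert to gains: g_alb = 0.228/2.9 = 0.07862; g_wv = 1.99/2.9 = 0.6862; g_dust = 0.097/2.9 = 0.03345.
Total gain g = 0.79827.
A = 1/(1 − 0.79827) = 4.957.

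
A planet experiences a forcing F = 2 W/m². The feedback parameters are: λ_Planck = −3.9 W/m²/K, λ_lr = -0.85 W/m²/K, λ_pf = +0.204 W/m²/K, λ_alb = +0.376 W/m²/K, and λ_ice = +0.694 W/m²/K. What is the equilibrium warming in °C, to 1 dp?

Net feedback parameter λ = (−3.9) + (-0.85) + (+0.204) + (+0.376) + (+0.694) = -3.476 W/m²/K.
ΔT = −F/λ = −2/(-3.476) = 0.6 °C.

0.6 °C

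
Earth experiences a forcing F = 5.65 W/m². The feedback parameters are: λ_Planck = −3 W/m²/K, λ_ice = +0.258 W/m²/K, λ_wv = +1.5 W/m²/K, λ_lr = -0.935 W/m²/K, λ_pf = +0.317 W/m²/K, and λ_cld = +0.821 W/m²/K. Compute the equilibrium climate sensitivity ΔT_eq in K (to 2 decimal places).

5.44 K

Net feedback parameter λ = (−3) + (+0.258) + (+1.5) + (-0.935) + (+0.317) + (+0.821) = -1.039 W/m²/K.
ΔT = −F/λ = −5.65/(-1.039) = 5.44 K.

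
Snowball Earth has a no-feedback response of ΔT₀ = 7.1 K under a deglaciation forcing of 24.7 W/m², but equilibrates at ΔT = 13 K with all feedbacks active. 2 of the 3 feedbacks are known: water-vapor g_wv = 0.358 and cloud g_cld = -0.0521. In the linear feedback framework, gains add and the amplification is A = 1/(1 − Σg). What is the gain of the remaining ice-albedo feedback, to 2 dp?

0.15

Amplification A = ΔT/ΔT₀ = 13/7.1 = 1.831.
Total gain g = 1 − 1/A = 1 − 1/1.831 = 0.4539.
Known gains sum to 0.358 − 0.0521 = 0.3059.
g_ice = 0.4539 − 0.3059 = 0.15.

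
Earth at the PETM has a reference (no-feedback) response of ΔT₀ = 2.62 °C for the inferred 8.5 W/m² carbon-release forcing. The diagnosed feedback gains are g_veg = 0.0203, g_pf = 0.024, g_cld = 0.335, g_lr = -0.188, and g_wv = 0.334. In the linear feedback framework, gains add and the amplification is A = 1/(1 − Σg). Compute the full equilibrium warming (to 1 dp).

5.5 °C

Total gain g = 0.0203 + 0.024 + 0.335 − 0.188 + 0.334 = 0.5253.
Amplification A = 1/(1 − 0.5253) = 2.107.
ΔT = 2.62 × 2.107 = 5.5 °C.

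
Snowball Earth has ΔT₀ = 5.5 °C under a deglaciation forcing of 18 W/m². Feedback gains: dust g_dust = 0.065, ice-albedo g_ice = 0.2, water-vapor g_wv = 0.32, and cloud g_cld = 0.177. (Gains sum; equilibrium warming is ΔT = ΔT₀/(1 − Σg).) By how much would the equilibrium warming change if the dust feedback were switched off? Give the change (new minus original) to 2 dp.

-4.96 °C

Original: g = 0.762, ΔT = 5.5/(1−0.762) = 23.1092 °C.
Without dust: g' = 0.697, ΔT' = 5.5/(1−0.697) = 18.1518 °C.
Change = 18.1518 − 23.1092 = -4.96 °C.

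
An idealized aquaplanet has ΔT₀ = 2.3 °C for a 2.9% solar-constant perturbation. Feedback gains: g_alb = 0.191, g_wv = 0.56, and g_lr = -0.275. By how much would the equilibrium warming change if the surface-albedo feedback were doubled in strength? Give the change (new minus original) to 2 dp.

2.52 °C

Original: g = 0.476, ΔT = 2.3/(1−0.476) = 4.3893 °C.
With doubled surface-albedo: g' = 0.667, ΔT' = 2.3/(1−0.667) = 6.9069 °C.
Change = 6.9069 − 4.3893 = 2.52 °C.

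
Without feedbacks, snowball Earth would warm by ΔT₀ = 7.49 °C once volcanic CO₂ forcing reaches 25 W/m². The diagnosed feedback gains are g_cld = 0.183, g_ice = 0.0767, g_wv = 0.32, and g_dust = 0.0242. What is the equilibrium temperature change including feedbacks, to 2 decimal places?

Total gain g = 0.183 + 0.0767 + 0.32 + 0.0242 = 0.6039.
Amplification A = 1/(1 − 0.6039) = 2.525.
ΔT = 7.49 × 2.525 = 18.91 °C.

18.91 °C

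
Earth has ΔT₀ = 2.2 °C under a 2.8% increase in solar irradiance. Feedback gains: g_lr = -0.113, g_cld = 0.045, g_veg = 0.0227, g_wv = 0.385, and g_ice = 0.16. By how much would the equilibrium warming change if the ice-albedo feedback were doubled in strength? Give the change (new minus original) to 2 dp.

Original: g = 0.4997, ΔT = 2.2/(1−0.4997) = 4.3974 °C.
With doubled ice-albedo: g' = 0.6597, ΔT' = 2.2/(1−0.6597) = 6.4649 °C.
Change = 6.4649 − 4.3974 = 2.07 °C.

2.07 °C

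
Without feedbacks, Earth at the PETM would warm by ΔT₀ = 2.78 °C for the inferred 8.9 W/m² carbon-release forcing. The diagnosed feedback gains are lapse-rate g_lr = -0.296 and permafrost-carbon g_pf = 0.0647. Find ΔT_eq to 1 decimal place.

2.3 °C

Total gain g = -0.296 + 0.0647 = -0.2313.
Amplification A = 1/(1 + 0.2313) = 0.8121.
ΔT = 2.78 × 0.8121 = 2.3 °C.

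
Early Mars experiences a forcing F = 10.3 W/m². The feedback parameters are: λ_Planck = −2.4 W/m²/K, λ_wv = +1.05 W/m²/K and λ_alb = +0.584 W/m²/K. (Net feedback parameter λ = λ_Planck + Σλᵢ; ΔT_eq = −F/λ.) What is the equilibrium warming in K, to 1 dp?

Net feedback parameter λ = (−2.4) + (+1.05) + (+0.584) = -0.766 W/m²/K.
ΔT = −F/λ = −10.3/(-0.766) = 13.4 K.

13.4 K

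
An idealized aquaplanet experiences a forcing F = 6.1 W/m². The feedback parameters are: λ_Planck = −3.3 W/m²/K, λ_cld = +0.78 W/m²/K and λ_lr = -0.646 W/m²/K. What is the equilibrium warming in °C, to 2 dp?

1.93 °C

Net feedback parameter λ = (−3.3) + (+0.78) + (-0.646) = -3.166 W/m²/K.
ΔT = −F/λ = −6.1/(-3.166) = 1.93 °C.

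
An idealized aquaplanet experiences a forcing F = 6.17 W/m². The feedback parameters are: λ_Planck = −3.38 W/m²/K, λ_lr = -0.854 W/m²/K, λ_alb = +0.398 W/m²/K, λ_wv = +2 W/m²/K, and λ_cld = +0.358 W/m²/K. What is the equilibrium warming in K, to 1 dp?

4.2 K

Net feedback parameter λ = (−3.38) + (-0.854) + (+0.398) + (+2) + (+0.358) = -1.478 W/m²/K.
ΔT = −F/λ = −6.17/(-1.478) = 4.2 K.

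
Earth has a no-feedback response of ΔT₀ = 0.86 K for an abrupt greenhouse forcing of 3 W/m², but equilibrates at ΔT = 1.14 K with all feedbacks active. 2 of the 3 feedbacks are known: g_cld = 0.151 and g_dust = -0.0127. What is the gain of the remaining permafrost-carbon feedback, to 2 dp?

Amplification A = ΔT/ΔT₀ = 1.14/0.86 = 1.326.
Total gain g = 1 − 1/A = 1 − 1/1.326 = 0.2459.
Known gains sum to 0.151 − 0.0127 = 0.1383.
g_pf = 0.2459 − 0.1383 = 0.11.

0.11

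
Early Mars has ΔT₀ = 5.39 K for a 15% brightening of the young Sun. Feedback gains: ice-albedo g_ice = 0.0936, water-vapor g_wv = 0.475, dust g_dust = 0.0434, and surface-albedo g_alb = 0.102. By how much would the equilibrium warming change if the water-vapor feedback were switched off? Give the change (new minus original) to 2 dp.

-11.76 K

Original: g = 0.714, ΔT = 5.39/(1−0.714) = 18.8462 K.
Without water-vapor: g' = 0.239, ΔT' = 5.39/(1−0.239) = 7.0828 K.
Change = 7.0828 − 18.8462 = -11.76 K.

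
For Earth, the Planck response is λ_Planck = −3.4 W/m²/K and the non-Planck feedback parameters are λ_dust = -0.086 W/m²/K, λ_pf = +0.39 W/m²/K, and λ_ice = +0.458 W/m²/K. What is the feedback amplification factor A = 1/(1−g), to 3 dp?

1.289

Convert to gains: g_dust = -0.086/3.4 = -0.02529; g_pf = 0.39/3.4 = 0.1147; g_ice = 0.458/3.4 = 0.1347.
Total gain g = 0.22411.
A = 1/(1 − 0.22411) = 1.289.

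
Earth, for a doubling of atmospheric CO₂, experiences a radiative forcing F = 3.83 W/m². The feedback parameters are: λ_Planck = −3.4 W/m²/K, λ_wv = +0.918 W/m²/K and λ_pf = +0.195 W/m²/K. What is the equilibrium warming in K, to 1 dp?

1.7 K

Net feedback parameter λ = (−3.4) + (+0.918) + (+0.195) = -2.287 W/m²/K.
ΔT = −F/λ = −3.83/(-2.287) = 1.7 K.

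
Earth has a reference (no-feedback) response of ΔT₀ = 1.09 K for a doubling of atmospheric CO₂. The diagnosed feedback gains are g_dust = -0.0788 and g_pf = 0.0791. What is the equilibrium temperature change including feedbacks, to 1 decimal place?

1.1 K

Total gain g = -0.0788 + 0.0791 = 0.0003.
Amplification A = 1/(1 − 0.0003) = 1.
ΔT = 1.09 × 1 = 1.1 K.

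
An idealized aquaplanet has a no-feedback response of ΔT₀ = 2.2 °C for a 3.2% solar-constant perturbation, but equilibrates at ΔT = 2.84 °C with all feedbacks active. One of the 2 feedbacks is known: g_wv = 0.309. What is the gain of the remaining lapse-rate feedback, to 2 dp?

-0.08

Amplification A = ΔT/ΔT₀ = 2.84/2.2 = 1.291.
Total gain g = 1 − 1/A = 1 − 1/1.291 = 0.2254.
The known gain is 0.309.
g_lr = 0.2254 − 0.309 = -0.08.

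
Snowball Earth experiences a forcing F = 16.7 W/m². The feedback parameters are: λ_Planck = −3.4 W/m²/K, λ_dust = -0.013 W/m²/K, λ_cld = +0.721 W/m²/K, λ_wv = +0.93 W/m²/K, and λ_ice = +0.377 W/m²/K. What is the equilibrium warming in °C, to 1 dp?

12.1 °C

Net feedback parameter λ = (−3.4) + (-0.013) + (+0.721) + (+0.93) + (+0.377) = -1.385 W/m²/K.
ΔT = −F/λ = −16.7/(-1.385) = 12.1 °C.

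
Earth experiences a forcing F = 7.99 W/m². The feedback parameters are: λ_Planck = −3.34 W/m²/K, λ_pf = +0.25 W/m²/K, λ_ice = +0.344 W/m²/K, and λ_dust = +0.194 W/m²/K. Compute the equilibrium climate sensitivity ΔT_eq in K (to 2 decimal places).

3.13 K

Net feedback parameter λ = (−3.34) + (+0.25) + (+0.344) + (+0.194) = -2.552 W/m²/K.
ΔT = −F/λ = −7.99/(-2.552) = 3.13 K.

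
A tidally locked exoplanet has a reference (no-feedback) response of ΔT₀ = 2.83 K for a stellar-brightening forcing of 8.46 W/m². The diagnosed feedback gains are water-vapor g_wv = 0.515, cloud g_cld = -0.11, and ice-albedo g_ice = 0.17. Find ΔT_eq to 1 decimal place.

Total gain g = 0.515 − 0.11 + 0.17 = 0.575.
Amplification A = 1/(1 − 0.575) = 2.353.
ΔT = 2.83 × 2.353 = 6.7 K.

6.7 K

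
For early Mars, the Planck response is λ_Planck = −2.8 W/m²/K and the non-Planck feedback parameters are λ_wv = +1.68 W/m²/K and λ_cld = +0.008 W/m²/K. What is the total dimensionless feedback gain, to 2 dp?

0.60

Convert to gains: g_wv = 1.68/2.8 = 0.6; g_cld = 0.008/2.8 = 0.002857.
Total gain g = 0.602857.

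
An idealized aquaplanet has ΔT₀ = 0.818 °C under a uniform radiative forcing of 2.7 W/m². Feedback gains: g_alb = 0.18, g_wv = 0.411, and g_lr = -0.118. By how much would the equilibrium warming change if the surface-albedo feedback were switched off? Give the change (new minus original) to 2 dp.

-0.40 °C

Original: g = 0.473, ΔT = 0.818/(1−0.473) = 1.5522 °C.
Without surface-albedo: g' = 0.293, ΔT' = 0.818/(1−0.293) = 1.1570 °C.
Change = 1.1570 − 1.5522 = -0.40 °C.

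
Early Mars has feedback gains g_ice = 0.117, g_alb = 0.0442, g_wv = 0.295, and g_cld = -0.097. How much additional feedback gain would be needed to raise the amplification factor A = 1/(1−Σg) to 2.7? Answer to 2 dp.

Current total gain = 0.3592.
Target gain for A = 2.7: g* = 1 − 1/2.7 = 0.6296.
Additional gain needed = 0.6296 − 0.3592 = 0.27.

0.27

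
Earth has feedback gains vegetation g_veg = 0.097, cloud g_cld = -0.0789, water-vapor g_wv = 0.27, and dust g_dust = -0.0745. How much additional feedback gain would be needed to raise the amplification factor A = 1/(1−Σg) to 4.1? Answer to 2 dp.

Current total gain = 0.2136.
Target gain for A = 4.1: g* = 1 − 1/4.1 = 0.7561.
Additional gain needed = 0.7561 − 0.2136 = 0.54.

0.54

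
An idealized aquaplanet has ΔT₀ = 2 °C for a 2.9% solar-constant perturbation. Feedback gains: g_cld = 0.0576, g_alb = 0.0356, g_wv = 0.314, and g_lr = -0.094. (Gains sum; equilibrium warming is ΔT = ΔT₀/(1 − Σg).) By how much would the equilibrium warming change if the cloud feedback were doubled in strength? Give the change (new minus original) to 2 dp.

0.27 °C

Original: g = 0.3132, ΔT = 2/(1−0.3132) = 2.9121 °C.
With doubled cloud: g' = 0.3708, ΔT' = 2/(1−0.3708) = 3.1786 °C.
Change = 3.1786 − 2.9121 = 0.27 °C.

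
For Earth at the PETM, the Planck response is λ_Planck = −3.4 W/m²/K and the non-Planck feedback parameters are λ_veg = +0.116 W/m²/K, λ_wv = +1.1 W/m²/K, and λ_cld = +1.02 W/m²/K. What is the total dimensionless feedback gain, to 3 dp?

0.658

Convert to gains: g_veg = 0.116/3.4 = 0.03412; g_wv = 1.1/3.4 = 0.3235; g_cld = 1.02/3.4 = 0.3.
Total gain g = 0.65762.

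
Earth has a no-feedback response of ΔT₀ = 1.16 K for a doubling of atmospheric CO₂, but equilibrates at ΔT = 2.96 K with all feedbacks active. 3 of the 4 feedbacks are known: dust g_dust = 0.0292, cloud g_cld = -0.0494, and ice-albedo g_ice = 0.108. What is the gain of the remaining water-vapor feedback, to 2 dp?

Amplification A = ΔT/ΔT₀ = 2.96/1.16 = 2.552.
Total gain g = 1 − 1/A = 1 − 1/2.552 = 0.6082.
Known gains sum to 0.0292 − 0.0494 + 0.108 = 0.0878.
g_wv = 0.6082 − 0.0878 = 0.52.

0.52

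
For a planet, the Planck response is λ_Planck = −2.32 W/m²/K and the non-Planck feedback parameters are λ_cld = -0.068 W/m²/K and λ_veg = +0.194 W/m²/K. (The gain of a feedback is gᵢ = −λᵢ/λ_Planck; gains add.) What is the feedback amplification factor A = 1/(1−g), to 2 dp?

Convert to gains: g_cld = -0.068/2.32 = -0.02931; g_veg = 0.194/2.32 = 0.08362.
Total gain g = 0.05431.
A = 1/(1 − 0.05431) = 1.06.

1.06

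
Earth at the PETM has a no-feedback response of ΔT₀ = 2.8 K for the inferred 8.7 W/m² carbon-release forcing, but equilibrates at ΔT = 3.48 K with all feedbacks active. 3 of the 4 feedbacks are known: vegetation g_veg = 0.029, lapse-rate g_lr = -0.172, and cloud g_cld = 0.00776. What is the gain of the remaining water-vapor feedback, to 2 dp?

Amplification A = ΔT/ΔT₀ = 3.48/2.8 = 1.243.
Total gain g = 1 − 1/A = 1 − 1/1.243 = 0.1955.
Known gains sum to 0.029 − 0.172 + 0.00776 = -0.13524.
g_wv = 0.1955 + 0.13524 = 0.33.

0.33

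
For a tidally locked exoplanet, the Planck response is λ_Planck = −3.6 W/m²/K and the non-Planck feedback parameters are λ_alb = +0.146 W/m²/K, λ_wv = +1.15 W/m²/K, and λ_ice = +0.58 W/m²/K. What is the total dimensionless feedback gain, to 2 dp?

0.52

Convert to gains: g_alb = 0.146/3.6 = 0.04056; g_wv = 1.15/3.6 = 0.3194; g_ice = 0.58/3.6 = 0.1611.
Total gain g = 0.52106.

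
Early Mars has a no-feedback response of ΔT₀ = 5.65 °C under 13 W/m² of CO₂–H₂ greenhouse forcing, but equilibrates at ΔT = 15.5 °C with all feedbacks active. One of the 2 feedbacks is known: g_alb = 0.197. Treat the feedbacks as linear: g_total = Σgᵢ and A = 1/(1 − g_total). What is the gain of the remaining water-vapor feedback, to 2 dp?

0.44

Amplification A = ΔT/ΔT₀ = 15.5/5.65 = 2.743.
Total gain g = 1 − 1/A = 1 − 1/2.743 = 0.6354.
The known gain is 0.197.
g_wv = 0.6354 − 0.197 = 0.44.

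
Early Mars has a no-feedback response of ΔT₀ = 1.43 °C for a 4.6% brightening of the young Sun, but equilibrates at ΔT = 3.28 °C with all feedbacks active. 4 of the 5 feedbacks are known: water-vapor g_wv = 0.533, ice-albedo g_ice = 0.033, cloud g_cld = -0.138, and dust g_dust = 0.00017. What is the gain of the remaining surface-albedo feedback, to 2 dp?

Amplification A = ΔT/ΔT₀ = 3.28/1.43 = 2.294.
Total gain g = 1 − 1/A = 1 − 1/2.294 = 0.5641.
Known gains sum to 0.533 + 0.033 − 0.138 + 0.00017 = 0.42817.
g_alb = 0.5641 − 0.42817 = 0.14.

0.14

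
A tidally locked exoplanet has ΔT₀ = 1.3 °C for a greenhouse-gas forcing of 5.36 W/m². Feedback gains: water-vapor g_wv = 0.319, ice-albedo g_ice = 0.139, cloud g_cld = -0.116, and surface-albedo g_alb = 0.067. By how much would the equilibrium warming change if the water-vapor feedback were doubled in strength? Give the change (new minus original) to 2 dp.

Original: g = 0.409, ΔT = 1.3/(1−0.409) = 2.1997 °C.
With doubled water-vapor: g' = 0.728, ΔT' = 1.3/(1−0.728) = 4.7794 °C.
Change = 4.7794 − 2.1997 = 2.58 °C.

2.58 °C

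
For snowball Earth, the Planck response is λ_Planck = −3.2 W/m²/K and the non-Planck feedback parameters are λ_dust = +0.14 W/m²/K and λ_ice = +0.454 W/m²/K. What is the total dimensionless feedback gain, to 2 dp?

0.19

Convert to gains: g_dust = 0.14/3.2 = 0.04375; g_ice = 0.454/3.2 = 0.1419.
Total gain g = 0.18565.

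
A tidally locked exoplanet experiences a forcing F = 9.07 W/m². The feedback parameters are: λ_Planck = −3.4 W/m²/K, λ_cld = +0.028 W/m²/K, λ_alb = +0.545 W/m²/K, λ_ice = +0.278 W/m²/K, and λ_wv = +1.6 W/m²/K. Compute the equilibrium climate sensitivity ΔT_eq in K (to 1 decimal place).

9.6 K

Net feedback parameter λ = (−3.4) + (+0.028) + (+0.545) + (+0.278) + (+1.6) = -0.949 W/m²/K.
ΔT = −F/λ = −9.07/(-0.949) = 9.6 K.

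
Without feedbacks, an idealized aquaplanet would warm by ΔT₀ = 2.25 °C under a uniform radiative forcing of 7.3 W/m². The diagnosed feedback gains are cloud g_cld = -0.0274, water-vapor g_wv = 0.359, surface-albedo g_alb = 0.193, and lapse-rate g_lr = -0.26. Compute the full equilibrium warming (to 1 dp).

Total gain g = -0.0274 + 0.359 + 0.193 − 0.26 = 0.2646.
Amplification A = 1/(1 − 0.2646) = 1.36.
ΔT = 2.25 × 1.36 = 3.1 °C.

3.1 °C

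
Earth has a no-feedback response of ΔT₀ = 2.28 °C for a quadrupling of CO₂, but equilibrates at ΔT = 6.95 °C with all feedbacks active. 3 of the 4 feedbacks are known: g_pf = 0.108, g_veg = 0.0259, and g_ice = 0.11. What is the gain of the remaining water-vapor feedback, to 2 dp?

Amplification A = ΔT/ΔT₀ = 6.95/2.28 = 3.048.
Total gain g = 1 − 1/A = 1 − 1/3.048 = 0.6719.
Known gains sum to 0.108 + 0.0259 + 0.11 = 0.2439.
g_wv = 0.6719 − 0.2439 = 0.43.

0.43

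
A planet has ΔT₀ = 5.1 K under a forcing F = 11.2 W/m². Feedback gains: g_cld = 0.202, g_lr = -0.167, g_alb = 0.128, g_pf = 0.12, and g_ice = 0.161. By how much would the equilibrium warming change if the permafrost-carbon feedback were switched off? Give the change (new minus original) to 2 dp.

Original: g = 0.444, ΔT = 5.1/(1−0.444) = 9.1727 K.
Without permafrost-carbon: g' = 0.324, ΔT' = 5.1/(1−0.324) = 7.5444 K.
Change = 7.5444 − 9.1727 = -1.63 K.

-1.63 K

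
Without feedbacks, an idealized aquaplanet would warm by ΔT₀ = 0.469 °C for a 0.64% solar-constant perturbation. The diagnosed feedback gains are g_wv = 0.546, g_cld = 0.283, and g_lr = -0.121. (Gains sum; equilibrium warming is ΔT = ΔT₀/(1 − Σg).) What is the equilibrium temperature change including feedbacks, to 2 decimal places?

Total gain g = 0.546 + 0.283 − 0.121 = 0.708.
Amplification A = 1/(1 − 0.708) = 3.425.
ΔT = 0.469 × 3.425 = 1.61 °C.

1.61 °C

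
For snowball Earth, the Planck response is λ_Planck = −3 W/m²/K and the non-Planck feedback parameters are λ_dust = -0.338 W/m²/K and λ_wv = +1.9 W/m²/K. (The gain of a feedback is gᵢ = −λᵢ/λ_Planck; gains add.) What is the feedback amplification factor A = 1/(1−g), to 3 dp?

Convert to gains: g_dust = -0.338/3 = -0.1127; g_wv = 1.9/3 = 0.6333.
Total gain g = 0.5206.
A = 1/(1 − 0.5206) = 2.086.

2.086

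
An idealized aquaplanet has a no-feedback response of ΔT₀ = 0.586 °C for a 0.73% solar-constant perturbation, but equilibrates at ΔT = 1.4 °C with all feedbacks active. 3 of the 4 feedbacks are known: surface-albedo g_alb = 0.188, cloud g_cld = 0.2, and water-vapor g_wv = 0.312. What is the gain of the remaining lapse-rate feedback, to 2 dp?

Amplification A = ΔT/ΔT₀ = 1.4/0.586 = 2.389.
Total gain g = 1 − 1/A = 1 − 1/2.389 = 0.5814.
Known gains sum to 0.188 + 0.2 + 0.312 = 0.7.
g_lr = 0.5814 − 0.7 = -0.12.

-0.12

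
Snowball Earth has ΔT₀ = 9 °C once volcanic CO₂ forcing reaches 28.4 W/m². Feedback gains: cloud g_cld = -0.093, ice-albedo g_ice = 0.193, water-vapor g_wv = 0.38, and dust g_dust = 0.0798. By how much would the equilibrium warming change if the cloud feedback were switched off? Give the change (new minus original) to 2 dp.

5.48 °C

Original: g = 0.5598, ΔT = 9/(1−0.5598) = 20.4453 °C.
Without cloud: g' = 0.6528, ΔT' = 9/(1−0.6528) = 25.9217 °C.
Change = 25.9217 − 20.4453 = 5.48 °C.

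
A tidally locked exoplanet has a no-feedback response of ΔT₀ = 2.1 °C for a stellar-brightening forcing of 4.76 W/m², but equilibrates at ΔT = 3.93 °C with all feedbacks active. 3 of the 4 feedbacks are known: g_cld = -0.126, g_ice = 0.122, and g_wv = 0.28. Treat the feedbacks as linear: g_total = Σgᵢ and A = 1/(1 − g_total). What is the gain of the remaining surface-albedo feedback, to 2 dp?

0.19

Amplification A = ΔT/ΔT₀ = 3.93/2.1 = 1.871.
Total gain g = 1 − 1/A = 1 − 1/1.871 = 0.4655.
Known gains sum to -0.126 + 0.122 + 0.28 = 0.276.
g_alb = 0.4655 − 0.276 = 0.19.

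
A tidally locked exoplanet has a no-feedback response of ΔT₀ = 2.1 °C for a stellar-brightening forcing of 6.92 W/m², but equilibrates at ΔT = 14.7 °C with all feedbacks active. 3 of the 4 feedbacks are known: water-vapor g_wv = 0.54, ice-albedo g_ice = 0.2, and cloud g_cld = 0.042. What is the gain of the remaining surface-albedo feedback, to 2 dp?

0.08

Amplification A = ΔT/ΔT₀ = 14.7/2.1 = 7.
Total gain g = 1 − 1/A = 1 − 1/7 = 0.8571.
Known gains sum to 0.54 + 0.2 + 0.042 = 0.782.
g_alb = 0.8571 − 0.782 = 0.08.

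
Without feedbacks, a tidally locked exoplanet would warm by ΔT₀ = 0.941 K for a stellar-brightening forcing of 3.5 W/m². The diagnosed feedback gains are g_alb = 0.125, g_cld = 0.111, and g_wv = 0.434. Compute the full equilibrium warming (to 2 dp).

2.85 K

Total gain g = 0.125 + 0.111 + 0.434 = 0.67.
Amplification A = 1/(1 − 0.67) = 3.03.
ΔT = 0.941 × 3.03 = 2.85 K.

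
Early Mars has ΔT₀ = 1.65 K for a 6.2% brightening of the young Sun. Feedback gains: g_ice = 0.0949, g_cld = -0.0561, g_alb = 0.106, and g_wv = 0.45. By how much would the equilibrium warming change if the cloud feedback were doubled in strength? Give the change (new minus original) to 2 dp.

-0.50 K

Original: g = 0.5948, ΔT = 1.65/(1−0.5948) = 4.0721 K.
With doubled cloud: g' = 0.5387, ΔT' = 1.65/(1−0.5387) = 3.5768 K.
Change = 3.5768 − 4.0721 = -0.50 K.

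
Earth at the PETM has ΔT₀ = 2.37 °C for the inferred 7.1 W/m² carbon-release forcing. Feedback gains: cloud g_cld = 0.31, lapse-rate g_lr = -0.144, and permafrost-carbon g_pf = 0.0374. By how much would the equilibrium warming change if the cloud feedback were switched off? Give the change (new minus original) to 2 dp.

-0.83 °C

Original: g = 0.2034, ΔT = 2.37/(1−0.2034) = 2.9751 °C.
Without cloud: g' = -0.1066, ΔT' = 2.37/(1+0.1066) = 2.1417 °C.
Change = 2.1417 − 2.9751 = -0.83 °C.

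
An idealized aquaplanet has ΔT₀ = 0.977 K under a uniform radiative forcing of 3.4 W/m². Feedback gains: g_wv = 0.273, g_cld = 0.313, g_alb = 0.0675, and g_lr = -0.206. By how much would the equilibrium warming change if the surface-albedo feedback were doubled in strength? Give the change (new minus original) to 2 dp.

0.25 K

Original: g = 0.4475, ΔT = 0.977/(1−0.4475) = 1.7683 K.
With doubled surface-albedo: g' = 0.515, ΔT' = 0.977/(1−0.515) = 2.0144 K.
Change = 2.0144 − 1.7683 = 0.25 K.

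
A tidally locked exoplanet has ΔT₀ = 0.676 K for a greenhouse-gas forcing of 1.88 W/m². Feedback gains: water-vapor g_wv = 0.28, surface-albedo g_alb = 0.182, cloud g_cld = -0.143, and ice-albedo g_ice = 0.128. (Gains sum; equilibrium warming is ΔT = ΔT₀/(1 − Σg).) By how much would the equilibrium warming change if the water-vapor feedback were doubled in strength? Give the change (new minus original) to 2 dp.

Original: g = 0.447, ΔT = 0.676/(1−0.447) = 1.2224 K.
With doubled water-vapor: g' = 0.727, ΔT' = 0.676/(1−0.727) = 2.4762 K.
Change = 2.4762 − 1.2224 = 1.25 K.

1.25 K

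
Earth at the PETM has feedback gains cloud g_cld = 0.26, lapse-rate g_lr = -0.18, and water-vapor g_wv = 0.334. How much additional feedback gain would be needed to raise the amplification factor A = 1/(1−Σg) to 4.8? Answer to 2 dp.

0.38

Current total gain = 0.414.
Target gain for A = 4.8: g* = 1 − 1/4.8 = 0.7917.
Additional gain needed = 0.7917 − 0.414 = 0.38.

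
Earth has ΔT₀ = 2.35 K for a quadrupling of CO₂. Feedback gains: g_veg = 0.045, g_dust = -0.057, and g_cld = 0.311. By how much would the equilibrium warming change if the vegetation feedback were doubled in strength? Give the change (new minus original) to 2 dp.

0.23 K

Original: g = 0.299, ΔT = 2.35/(1−0.299) = 3.3524 K.
With doubled vegetation: g' = 0.344, ΔT' = 2.35/(1−0.344) = 3.5823 K.
Change = 3.5823 − 3.3524 = 0.23 K.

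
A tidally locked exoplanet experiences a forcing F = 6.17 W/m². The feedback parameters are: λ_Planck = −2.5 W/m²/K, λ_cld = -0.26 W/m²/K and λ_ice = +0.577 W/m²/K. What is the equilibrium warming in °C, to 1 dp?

Net feedback parameter λ = (−2.5) + (-0.26) + (+0.577) = -2.183 W/m²/K.
ΔT = −F/λ = −6.17/(-2.183) = 2.8 °C.

2.8 °C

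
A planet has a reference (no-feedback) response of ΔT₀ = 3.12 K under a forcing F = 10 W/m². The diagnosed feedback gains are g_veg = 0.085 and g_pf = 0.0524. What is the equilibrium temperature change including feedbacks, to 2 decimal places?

3.62 K

Total gain g = 0.085 + 0.0524 = 0.1374.
Amplification A = 1/(1 − 0.1374) = 1.159.
ΔT = 3.12 × 1.159 = 3.62 K.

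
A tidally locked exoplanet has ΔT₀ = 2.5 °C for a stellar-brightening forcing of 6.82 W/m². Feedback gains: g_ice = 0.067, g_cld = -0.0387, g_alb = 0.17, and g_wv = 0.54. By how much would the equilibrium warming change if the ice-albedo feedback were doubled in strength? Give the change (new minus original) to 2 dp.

Original: g = 0.7383, ΔT = 2.5/(1−0.7383) = 9.5529 °C.
With doubled ice-albedo: g' = 0.8053, ΔT' = 2.5/(1−0.8053) = 12.8403 °C.
Change = 12.8403 − 9.5529 = 3.29 °C.

3.29 °C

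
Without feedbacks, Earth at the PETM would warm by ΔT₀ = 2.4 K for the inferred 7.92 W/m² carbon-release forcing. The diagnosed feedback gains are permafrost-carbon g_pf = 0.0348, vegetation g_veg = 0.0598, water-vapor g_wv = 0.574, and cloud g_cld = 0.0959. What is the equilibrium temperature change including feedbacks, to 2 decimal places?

10.19 K

Total gain g = 0.0348 + 0.0598 + 0.574 + 0.0959 = 0.7645.
Amplification A = 1/(1 − 0.7645) = 4.246.
ΔT = 2.4 × 4.246 = 10.19 K.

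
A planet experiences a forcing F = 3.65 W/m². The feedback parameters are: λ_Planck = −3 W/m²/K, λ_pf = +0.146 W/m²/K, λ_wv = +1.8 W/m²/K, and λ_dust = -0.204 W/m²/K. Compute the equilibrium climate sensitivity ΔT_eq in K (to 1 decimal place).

Net feedback parameter λ = (−3) + (+0.146) + (+1.8) + (-0.204) = -1.258 W/m²/K.
ΔT = −F/λ = −3.65/(-1.258) = 2.9 K.

2.9 K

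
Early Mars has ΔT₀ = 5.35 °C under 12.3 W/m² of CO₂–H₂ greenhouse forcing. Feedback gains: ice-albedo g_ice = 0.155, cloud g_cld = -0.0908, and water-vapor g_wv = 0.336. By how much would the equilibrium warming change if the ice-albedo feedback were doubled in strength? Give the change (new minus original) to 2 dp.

3.11 °C

Original: g = 0.4002, ΔT = 5.35/(1−0.4002) = 8.9196 °C.
With doubled ice-albedo: g' = 0.5552, ΔT' = 5.35/(1−0.5552) = 12.0279 °C.
Change = 12.0279 − 8.9196 = 3.11 °C.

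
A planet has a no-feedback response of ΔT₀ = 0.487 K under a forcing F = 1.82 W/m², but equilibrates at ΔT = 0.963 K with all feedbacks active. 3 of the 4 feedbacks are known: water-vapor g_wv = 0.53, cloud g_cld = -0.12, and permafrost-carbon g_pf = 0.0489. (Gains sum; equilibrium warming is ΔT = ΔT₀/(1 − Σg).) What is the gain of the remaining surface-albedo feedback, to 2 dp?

0.04

Amplification A = ΔT/ΔT₀ = 0.963/0.487 = 1.977.
Total gain g = 1 − 1/A = 1 − 1/1.977 = 0.4942.
Known gains sum to 0.53 − 0.12 + 0.0489 = 0.4589.
g_alb = 0.4942 − 0.4589 = 0.04.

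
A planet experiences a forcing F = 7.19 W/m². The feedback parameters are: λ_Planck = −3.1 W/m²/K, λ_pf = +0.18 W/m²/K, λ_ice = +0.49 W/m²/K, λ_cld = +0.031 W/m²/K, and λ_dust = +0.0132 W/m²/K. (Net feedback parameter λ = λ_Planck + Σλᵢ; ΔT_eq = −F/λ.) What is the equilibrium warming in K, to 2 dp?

3.01 K

Net feedback parameter λ = (−3.1) + (+0.18) + (+0.49) + (+0.031) + (+0.0132) = -2.3858 W/m²/K.
ΔT = −F/λ = −7.19/(-2.3858) = 3.01 K.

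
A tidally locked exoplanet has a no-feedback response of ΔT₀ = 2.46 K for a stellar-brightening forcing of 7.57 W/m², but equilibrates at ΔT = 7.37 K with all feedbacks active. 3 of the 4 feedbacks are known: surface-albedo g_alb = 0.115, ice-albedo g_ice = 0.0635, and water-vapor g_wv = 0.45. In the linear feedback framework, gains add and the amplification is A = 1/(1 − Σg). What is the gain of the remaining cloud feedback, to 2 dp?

0.04

Amplification A = ΔT/ΔT₀ = 7.37/2.46 = 2.996.
Total gain g = 1 − 1/A = 1 − 1/2.996 = 0.6662.
Known gains sum to 0.115 + 0.0635 + 0.45 = 0.6285.
g_cld = 0.6662 − 0.6285 = 0.04.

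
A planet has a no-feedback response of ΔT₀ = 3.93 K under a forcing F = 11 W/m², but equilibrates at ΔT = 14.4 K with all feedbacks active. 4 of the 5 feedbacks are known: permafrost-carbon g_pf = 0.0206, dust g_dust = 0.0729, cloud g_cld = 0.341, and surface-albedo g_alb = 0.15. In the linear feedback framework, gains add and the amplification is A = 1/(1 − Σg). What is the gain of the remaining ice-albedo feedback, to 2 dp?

Amplification A = ΔT/ΔT₀ = 14.4/3.93 = 3.664.
Total gain g = 1 − 1/A = 1 − 1/3.664 = 0.7271.
Known gains sum to 0.0206 + 0.0729 + 0.341 + 0.15 = 0.5845.
g_ice = 0.7271 − 0.5845 = 0.14.

0.14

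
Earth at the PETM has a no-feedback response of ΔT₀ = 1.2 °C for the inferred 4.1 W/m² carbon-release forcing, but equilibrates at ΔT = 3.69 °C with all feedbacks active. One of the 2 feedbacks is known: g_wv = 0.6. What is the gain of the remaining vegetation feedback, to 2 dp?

Amplification A = ΔT/ΔT₀ = 3.69/1.2 = 3.075.
Total gain g = 1 − 1/A = 1 − 1/3.075 = 0.6748.
The known gain is 0.6.
g_veg = 0.6748 − 0.6 = 0.07.

0.07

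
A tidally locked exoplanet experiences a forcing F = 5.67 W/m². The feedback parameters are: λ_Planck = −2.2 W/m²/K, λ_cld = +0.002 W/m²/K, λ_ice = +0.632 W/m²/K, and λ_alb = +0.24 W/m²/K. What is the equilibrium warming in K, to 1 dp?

4.3 K

Net feedback parameter λ = (−2.2) + (+0.002) + (+0.632) + (+0.24) = -1.326 W/m²/K.
ΔT = −F/λ = −5.67/(-1.326) = 4.3 K.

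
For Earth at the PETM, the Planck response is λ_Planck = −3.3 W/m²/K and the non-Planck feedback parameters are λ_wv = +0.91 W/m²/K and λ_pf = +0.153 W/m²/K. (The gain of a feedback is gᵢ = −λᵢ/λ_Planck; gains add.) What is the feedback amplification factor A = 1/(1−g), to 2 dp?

1.48

Convert to gains: g_wv = 0.91/3.3 = 0.2758; g_pf = 0.153/3.3 = 0.04636.
Total gain g = 0.32216.
A = 1/(1 − 0.32216) = 1.48.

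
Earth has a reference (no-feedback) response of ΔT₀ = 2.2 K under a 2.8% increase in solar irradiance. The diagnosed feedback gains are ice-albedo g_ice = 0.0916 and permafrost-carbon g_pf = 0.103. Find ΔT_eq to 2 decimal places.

Total gain g = 0.0916 + 0.103 = 0.1946.
Amplification A = 1/(1 − 0.1946) = 1.242.
ΔT = 2.2 × 1.242 = 2.73 K.

2.73 K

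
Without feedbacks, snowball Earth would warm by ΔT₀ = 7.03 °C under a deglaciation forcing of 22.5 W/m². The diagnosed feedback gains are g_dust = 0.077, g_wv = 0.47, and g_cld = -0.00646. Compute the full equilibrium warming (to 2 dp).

15.30 °C

Total gain g = 0.077 + 0.47 − 0.00646 = 0.54054.
Amplification A = 1/(1 − 0.54054) = 2.176.
ΔT = 7.03 × 2.176 = 15.30 °C.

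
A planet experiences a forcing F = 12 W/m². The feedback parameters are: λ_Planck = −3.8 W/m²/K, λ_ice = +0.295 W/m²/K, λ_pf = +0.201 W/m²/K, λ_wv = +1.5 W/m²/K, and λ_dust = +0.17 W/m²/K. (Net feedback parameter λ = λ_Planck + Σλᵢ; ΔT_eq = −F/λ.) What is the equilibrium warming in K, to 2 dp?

7.34 K

Net feedback parameter λ = (−3.8) + (+0.295) + (+0.201) + (+1.5) + (+0.17) = -1.634 W/m²/K.
ΔT = −F/λ = −12/(-1.634) = 7.34 K.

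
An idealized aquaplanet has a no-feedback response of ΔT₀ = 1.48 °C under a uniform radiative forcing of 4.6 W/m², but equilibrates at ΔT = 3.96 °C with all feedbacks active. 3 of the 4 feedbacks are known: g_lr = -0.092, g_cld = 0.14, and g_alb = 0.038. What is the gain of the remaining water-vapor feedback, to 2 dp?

0.54

Amplification A = ΔT/ΔT₀ = 3.96/1.48 = 2.676.
Total gain g = 1 − 1/A = 1 − 1/2.676 = 0.6263.
Known gains sum to -0.092 + 0.14 + 0.038 = 0.086.
g_wv = 0.6263 − 0.086 = 0.54.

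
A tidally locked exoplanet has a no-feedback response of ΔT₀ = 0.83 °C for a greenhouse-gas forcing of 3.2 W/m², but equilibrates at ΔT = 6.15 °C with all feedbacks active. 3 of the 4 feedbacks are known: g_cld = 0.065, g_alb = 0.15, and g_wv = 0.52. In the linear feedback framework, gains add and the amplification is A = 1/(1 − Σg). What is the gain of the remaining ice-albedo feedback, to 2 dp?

0.13

Amplification A = ΔT/ΔT₀ = 6.15/0.83 = 7.41.
Total gain g = 1 − 1/A = 1 − 1/7.41 = 0.865.
Known gains sum to 0.065 + 0.15 + 0.52 = 0.735.
g_ice = 0.865 − 0.735 = 0.13.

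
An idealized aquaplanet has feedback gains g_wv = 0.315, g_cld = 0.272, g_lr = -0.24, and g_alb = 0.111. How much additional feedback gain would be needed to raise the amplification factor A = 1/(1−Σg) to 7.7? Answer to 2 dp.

Current total gain = 0.458.
Target gain for A = 7.7: g* = 1 − 1/7.7 = 0.8701.
Additional gain needed = 0.8701 − 0.458 = 0.41.

0.41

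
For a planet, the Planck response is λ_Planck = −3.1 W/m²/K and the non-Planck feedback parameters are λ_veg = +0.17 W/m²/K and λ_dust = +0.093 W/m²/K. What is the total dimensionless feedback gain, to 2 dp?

Convert to gains: g_veg = 0.17/3.1 = 0.05484; g_dust = 0.093/3.1 = 0.03.
Total gain g = 0.08484.

0.08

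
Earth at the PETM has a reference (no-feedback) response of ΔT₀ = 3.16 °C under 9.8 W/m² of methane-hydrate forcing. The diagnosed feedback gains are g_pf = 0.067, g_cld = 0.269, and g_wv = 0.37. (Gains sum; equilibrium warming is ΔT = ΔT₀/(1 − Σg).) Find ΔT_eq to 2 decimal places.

Total gain g = 0.067 + 0.269 + 0.37 = 0.706.
Amplification A = 1/(1 − 0.706) = 3.401.
ΔT = 3.16 × 3.401 = 10.75 °C.

10.75 °C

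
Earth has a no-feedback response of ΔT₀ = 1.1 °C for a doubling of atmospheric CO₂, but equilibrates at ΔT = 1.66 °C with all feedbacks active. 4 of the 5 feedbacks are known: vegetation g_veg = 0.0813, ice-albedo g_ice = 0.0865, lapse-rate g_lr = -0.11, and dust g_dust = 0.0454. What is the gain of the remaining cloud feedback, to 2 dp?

0.23

Amplification A = ΔT/ΔT₀ = 1.66/1.1 = 1.509.
Total gain g = 1 − 1/A = 1 − 1/1.509 = 0.3373.
Known gains sum to 0.0813 + 0.0865 − 0.11 + 0.0454 = 0.1032.
g_cld = 0.3373 − 0.1032 = 0.23.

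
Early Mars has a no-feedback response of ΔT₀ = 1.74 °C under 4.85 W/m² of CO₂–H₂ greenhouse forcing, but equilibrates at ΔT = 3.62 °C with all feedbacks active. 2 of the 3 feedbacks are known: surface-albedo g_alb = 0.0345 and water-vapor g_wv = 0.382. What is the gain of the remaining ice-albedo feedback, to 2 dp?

0.10

Amplification A = ΔT/ΔT₀ = 3.62/1.74 = 2.08.
Total gain g = 1 − 1/A = 1 − 1/2.08 = 0.5192.
Known gains sum to 0.0345 + 0.382 = 0.4165.
g_ice = 0.5192 − 0.4165 = 0.10.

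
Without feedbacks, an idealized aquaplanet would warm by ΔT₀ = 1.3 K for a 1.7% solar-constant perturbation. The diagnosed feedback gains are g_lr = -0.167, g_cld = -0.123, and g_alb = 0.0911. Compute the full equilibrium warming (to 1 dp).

1.1 K

Total gain g = -0.167 − 0.123 + 0.0911 = -0.1989.
Amplification A = 1/(1 + 0.1989) = 0.8341.
ΔT = 1.3 × 0.8341 = 1.1 K.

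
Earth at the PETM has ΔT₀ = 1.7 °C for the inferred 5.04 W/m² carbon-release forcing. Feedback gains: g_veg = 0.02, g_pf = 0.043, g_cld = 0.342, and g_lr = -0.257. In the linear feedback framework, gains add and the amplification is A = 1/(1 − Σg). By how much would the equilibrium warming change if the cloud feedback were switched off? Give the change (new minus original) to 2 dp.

-0.57 °C

Original: g = 0.148, ΔT = 1.7/(1−0.148) = 1.9953 °C.
Without cloud: g' = -0.194, ΔT' = 1.7/(1+0.194) = 1.4238 °C.
Change = 1.4238 − 1.9953 = -0.57 °C.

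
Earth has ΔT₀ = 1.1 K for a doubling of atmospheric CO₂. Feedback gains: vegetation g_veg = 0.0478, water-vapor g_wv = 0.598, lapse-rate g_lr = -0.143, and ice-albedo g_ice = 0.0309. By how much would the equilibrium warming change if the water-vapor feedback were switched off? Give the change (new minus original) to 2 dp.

Original: g = 0.5337, ΔT = 1.1/(1−0.5337) = 2.3590 K.
Without water-vapor: g' = -0.0643, ΔT' = 1.1/(1+0.0643) = 1.0335 K.
Change = 1.0335 − 2.3590 = -1.33 K.

-1.33 K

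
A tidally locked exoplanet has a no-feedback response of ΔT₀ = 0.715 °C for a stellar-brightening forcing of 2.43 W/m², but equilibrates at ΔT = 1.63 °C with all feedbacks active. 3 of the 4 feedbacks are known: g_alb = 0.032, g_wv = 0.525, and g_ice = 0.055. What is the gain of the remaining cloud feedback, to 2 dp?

-0.05

Amplification A = ΔT/ΔT₀ = 1.63/0.715 = 2.28.
Total gain g = 1 − 1/A = 1 − 1/2.28 = 0.5614.
Known gains sum to 0.032 + 0.525 + 0.055 = 0.612.
g_cld = 0.5614 − 0.612 = -0.05.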